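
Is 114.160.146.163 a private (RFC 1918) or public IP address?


RFC 1918 private ranges:
  10.0.0.0/8 (10.0.0.0 - 10.255.255.255)
  172.16.0.0/12 (172.16.0.0 - 172.31.255.255)
  192.168.0.0/16 (192.168.0.0 - 192.168.255.255)
Public (not in any RFC 1918 range)


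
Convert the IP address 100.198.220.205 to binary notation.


100 = 01100100
198 = 11000110
220 = 11011100
205 = 11001101
Binary: 01100100.11000110.11011100.11001101


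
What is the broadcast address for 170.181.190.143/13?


Network: 170.176.0.0/13
Host bits = 19
Set all host bits to 1:
Broadcast: 170.183.255.255


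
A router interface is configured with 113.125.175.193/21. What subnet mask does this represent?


/21 means 21 network bits, 11 host bits
Binary: 11111111111111111111100000000000
Mask: 255.255.248.0


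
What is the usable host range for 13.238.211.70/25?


Network: 13.238.211.0
Broadcast: 13.238.211.127
First usable = network + 1
Last usable = broadcast - 1
Range: 13.238.211.1 to 13.238.211.126


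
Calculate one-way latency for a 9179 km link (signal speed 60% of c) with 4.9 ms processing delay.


Speed = 0.6 * 3e5 km/s = 180000 km/s
Propagation delay = 9179 / 180000 = 0.051 s = 50.9944 ms
Processing delay = 4.9 ms
Total one-way latency = 55.8944 ms


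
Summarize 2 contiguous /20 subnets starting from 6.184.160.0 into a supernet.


Original prefix: /20
Number of subnets: 2 = 2^1
New prefix = 20 - 1 = 19
Supernet: 6.184.160.0/19


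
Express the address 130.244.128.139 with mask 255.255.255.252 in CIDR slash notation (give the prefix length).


Binary: 11111111.11111111.11111111.11111100
Count leading 1s
Prefix: /30


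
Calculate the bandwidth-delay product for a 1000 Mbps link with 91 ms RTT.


BDP = bandwidth * RTT
= 1000 Mbps * 91 ms
= 1000 * 1e6 * 91 / 1000 bits
= 91000000 bits
= 11375000 bytes
= 11108.3984 KB
BDP = 91000000 bits (11375000 bytes)


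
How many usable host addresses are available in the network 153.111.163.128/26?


Host bits = 32 - 26 = 6
Total addresses = 2^6 = 64
Usable = total - 2 (network and broadcast)
Usable hosts: 62


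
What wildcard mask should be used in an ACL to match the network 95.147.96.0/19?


Subnet mask: 255.255.224.0
Wildcard = 255.255.255.255 - subnet mask
255 - 255 = 0
255 - 255 = 0
255 - 224 = 31
255 - 0 = 255
Wildcard: 0.0.31.255


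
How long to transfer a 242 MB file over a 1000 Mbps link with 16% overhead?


Effective throughput = 1000 * (1 - 16/100) = 840 Mbps
File size in Mb = 242 * 8 = 1936 Mb
Time = 1936 / 840
Time = 2.3048 seconds


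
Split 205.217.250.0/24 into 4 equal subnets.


New prefix = 24 + 2 = 26
Each subnet has 64 addresses
  205.217.250.0/26
  205.217.250.64/26
  205.217.250.128/26
  205.217.250.192/26
Subnets: 205.217.250.0/26, 205.217.250.64/26, 205.217.250.128/26, 205.217.250.192/26


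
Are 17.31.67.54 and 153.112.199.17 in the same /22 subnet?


Mask: 255.255.252.0
17.31.67.54 AND mask = 17.31.64.0
153.112.199.17 AND mask = 153.112.196.0
No, different subnets (17.31.64.0 vs 153.112.196.0)


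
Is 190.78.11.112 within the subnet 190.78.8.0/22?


Subnet network: 190.78.8.0
Test IP AND mask: 190.78.8.0
Yes, 190.78.11.112 is in 190.78.8.0/22


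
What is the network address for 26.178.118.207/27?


IP:   00011010.10110010.01110110.11001111
Mask: 11111111.11111111.11111111.11100000
AND operation:
Net:  00011010.10110010.01110110.11000000
Network: 26.178.118.192/27


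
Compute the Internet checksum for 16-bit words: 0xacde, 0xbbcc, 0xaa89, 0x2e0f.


Sum all words (with carry folding):
+ 0xacde = 0xacde
+ 0xbbcc = 0x68ab
+ 0xaa89 = 0x1335
+ 0x2e0f = 0x4144
One's complement: ~0x4144
Checksum = 0xbebb


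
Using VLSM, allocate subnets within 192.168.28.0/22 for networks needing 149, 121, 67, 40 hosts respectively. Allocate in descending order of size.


149 hosts -> /24 (254 usable): 192.168.28.0/24
121 hosts -> /25 (126 usable): 192.168.29.0/25
67 hosts -> /25 (126 usable): 192.168.29.128/25
40 hosts -> /26 (62 usable): 192.168.30.0/26
Allocation: 192.168.28.0/24 (149 hosts, 254 usable); 192.168.29.0/25 (121 hosts, 126 usable); 192.168.29.128/25 (67 hosts, 126 usable); 192.168.30.0/26 (40 hosts, 62 usable)


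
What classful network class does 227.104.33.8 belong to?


First octet: 227
Binary: 11100011
1110xxxx -> Class D (224-239)
Class D (multicast), default mask N/A


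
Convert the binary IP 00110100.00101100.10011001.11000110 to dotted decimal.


00110100 = 52
00101100 = 44
10011001 = 153
11000110 = 198
IP: 52.44.153.198


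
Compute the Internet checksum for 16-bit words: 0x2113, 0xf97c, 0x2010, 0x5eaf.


Sum all words (with carry folding):
+ 0x2113 = 0x2113
+ 0xf97c = 0x1a90
+ 0x2010 = 0x3aa0
+ 0x5eaf = 0x994f
One's complement: ~0x994f
Checksum = 0x66b0


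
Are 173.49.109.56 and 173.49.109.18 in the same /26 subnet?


Mask: 255.255.255.192
173.49.109.56 AND mask = 173.49.109.0
173.49.109.18 AND mask = 173.49.109.0
Yes, same subnet (173.49.109.0)


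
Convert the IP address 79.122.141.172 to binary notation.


79 = 01001111
122 = 01111010
141 = 10001101
172 = 10101100
Binary: 01001111.01111010.10001101.10101100


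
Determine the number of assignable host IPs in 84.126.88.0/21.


Host bits = 32 - 21 = 11
Total addresses = 2^11 = 2048
Usable = total - 2 (network and broadcast)
Usable hosts: 2046


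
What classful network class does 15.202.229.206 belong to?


First octet: 15
Binary: 00001111
0xxxxxxx -> Class A (1-126)
Class A, default mask 255.0.0.0 (/8)


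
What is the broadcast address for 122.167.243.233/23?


Network: 122.167.242.0/23
Host bits = 9
Set all host bits to 1:
Broadcast: 122.167.243.255


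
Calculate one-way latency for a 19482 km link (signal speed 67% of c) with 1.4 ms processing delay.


Speed = 0.67 * 3e5 km/s = 201000 km/s
Propagation delay = 19482 / 201000 = 0.0969 s = 96.9254 ms
Processing delay = 1.4 ms
Total one-way latency = 98.3254 ms


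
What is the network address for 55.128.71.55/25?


IP:   00110111.10000000.01000111.00110111
Mask: 11111111.11111111.11111111.10000000
AND operation:
Net:  00110111.10000000.01000111.00000000
Network: 55.128.71.0/25


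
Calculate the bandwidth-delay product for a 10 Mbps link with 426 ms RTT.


BDP = bandwidth * RTT
= 10 Mbps * 426 ms
= 10 * 1e6 * 426 / 1000 bits
= 4260000 bits
= 532500 bytes
= 520.0195 KB
BDP = 4260000 bits (532500 bytes)


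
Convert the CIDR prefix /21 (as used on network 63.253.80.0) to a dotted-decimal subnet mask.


/21 means 21 network bits, 11 host bits
Binary: 11111111111111111111100000000000
Mask: 255.255.248.0


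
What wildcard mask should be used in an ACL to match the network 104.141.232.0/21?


Subnet mask: 255.255.248.0
Wildcard = 255.255.255.255 - subnet mask
255 - 255 = 0
255 - 255 = 0
255 - 248 = 7
255 - 0 = 255
Wildcard: 0.0.7.255


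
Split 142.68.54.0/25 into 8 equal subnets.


New prefix = 25 + 3 = 28
Each subnet has 16 addresses
  142.68.54.0/28
  142.68.54.16/28
  142.68.54.32/28
  142.68.54.48/28
  142.68.54.64/28
  142.68.54.80/28
  142.68.54.96/28
  142.68.54.112/28
Subnets: 142.68.54.0/28, 142.68.54.16/28, 142.68.54.32/28, 142.68.54.48/28, 142.68.54.64/28, 142.68.54.80/28, 142.68.54.96/28, 142.68.54.112/28


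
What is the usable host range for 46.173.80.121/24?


Network: 46.173.80.0
Broadcast: 46.173.80.255
First usable = network + 1
Last usable = broadcast - 1
Range: 46.173.80.1 to 46.173.80.254


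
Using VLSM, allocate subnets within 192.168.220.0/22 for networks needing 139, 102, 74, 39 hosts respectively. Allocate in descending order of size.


139 hosts -> /24 (254 usable): 192.168.220.0/24
102 hosts -> /25 (126 usable): 192.168.221.0/25
74 hosts -> /25 (126 usable): 192.168.221.128/25
39 hosts -> /26 (62 usable): 192.168.222.0/26
Allocation: 192.168.220.0/24 (139 hosts, 254 usable); 192.168.221.0/25 (102 hosts, 126 usable); 192.168.221.128/25 (74 hosts, 126 usable); 192.168.222.0/26 (39 hosts, 62 usable)


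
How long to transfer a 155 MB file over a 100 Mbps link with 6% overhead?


Effective throughput = 100 * (1 - 6/100) = 94 Mbps
File size in Mb = 155 * 8 = 1240 Mb
Time = 1240 / 94
Time = 13.1915 seconds


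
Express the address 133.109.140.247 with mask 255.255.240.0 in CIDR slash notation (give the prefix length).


Binary: 11111111.11111111.11110000.00000000
Count leading 1s
Prefix: /20


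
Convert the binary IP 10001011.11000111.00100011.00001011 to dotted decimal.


10001011 = 139
11000111 = 199
00100011 = 35
00001011 = 11
IP: 139.199.35.11


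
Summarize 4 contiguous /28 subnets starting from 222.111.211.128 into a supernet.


Original prefix: /28
Number of subnets: 4 = 2^2
New prefix = 28 - 2 = 26
Supernet: 222.111.211.128/26


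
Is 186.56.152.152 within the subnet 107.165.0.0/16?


Subnet network: 107.165.0.0
Test IP AND mask: 186.56.0.0
No, 186.56.152.152 is not in 107.165.0.0/16


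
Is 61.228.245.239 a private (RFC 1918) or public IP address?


RFC 1918 private ranges:
  10.0.0.0/8 (10.0.0.0 - 10.255.255.255)
  172.16.0.0/12 (172.16.0.0 - 172.31.255.255)
  192.168.0.0/16 (192.168.0.0 - 192.168.255.255)
Public (not in any RFC 1918 range)


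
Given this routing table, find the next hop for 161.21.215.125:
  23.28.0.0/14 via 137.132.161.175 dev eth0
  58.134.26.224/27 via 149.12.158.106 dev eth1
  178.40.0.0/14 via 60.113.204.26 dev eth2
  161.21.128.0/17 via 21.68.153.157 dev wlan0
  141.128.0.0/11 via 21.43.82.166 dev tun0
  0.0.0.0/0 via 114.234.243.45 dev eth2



Longest prefix match for 161.21.215.125:
  /14 23.28.0.0: no
  /27 58.134.26.224: no
  /14 178.40.0.0: no
  /17 161.21.128.0: MATCH
  /11 141.128.0.0: no
  /0 0.0.0.0: MATCH
Selected: next-hop 21.68.153.157 via wlan0 (matched /17)


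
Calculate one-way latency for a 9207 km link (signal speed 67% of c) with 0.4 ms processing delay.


Speed = 0.67 * 3e5 km/s = 201000 km/s
Propagation delay = 9207 / 201000 = 0.0458 s = 45.806 ms
Processing delay = 0.4 ms
Total one-way latency = 46.206 ms


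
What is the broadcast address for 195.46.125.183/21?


Network: 195.46.120.0/21
Host bits = 11
Set all host bits to 1:
Broadcast: 195.46.127.255


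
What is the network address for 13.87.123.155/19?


IP:   00001101.01010111.01111011.10011011
Mask: 11111111.11111111.11100000.00000000
AND operation:
Net:  00001101.01010111.01100000.00000000
Network: 13.87.96.0/19


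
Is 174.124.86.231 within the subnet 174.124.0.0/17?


Subnet network: 174.124.0.0
Test IP AND mask: 174.124.0.0
Yes, 174.124.86.231 is in 174.124.0.0/17


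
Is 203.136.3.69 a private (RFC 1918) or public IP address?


RFC 1918 private ranges:
  10.0.0.0/8 (10.0.0.0 - 10.255.255.255)
  172.16.0.0/12 (172.16.0.0 - 172.31.255.255)
  192.168.0.0/16 (192.168.0.0 - 192.168.255.255)
Public (not in any RFC 1918 range)


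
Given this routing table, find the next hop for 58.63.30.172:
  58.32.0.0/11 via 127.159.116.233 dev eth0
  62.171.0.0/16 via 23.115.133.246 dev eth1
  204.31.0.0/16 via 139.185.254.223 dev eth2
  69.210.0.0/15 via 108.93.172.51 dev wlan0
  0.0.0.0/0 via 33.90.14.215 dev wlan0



Longest prefix match for 58.63.30.172:
  /11 58.32.0.0: MATCH
  /16 62.171.0.0: no
  /16 204.31.0.0: no
  /15 69.210.0.0: no
  /0 0.0.0.0: MATCH
Selected: next-hop 127.159.116.233 via eth0 (matched /11)


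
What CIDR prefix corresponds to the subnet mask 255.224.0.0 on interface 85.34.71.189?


Binary: 11111111.11100000.00000000.00000000
Count leading 1s
Prefix: /11


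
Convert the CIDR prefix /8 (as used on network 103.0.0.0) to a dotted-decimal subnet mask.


/8 means 8 network bits, 24 host bits
Binary: 11111111000000000000000000000000
Mask: 255.0.0.0


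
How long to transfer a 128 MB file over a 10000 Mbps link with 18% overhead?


Effective throughput = 10000 * (1 - 18/100) = 8200 Mbps
File size in Mb = 128 * 8 = 1024 Mb
Time = 1024 / 8200
Time = 0.1249 seconds


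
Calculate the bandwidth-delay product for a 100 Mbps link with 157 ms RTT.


BDP = bandwidth * RTT
= 100 Mbps * 157 ms
= 100 * 1e6 * 157 / 1000 bits
= 15700000 bits
= 1962500 bytes
= 1916.5039 KB
BDP = 15700000 bits (1962500 bytes)


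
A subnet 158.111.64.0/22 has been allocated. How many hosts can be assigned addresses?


Host bits = 32 - 22 = 10
Total addresses = 2^10 = 1024
Usable = total - 2 (network and broadcast)
Usable hosts: 1022


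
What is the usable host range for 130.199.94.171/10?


Network: 130.192.0.0
Broadcast: 130.255.255.255
First usable = network + 1
Last usable = broadcast - 1
Range: 130.192.0.1 to 130.255.255.254


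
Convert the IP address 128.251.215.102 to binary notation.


128 = 10000000
251 = 11111011
215 = 11010111
102 = 01100110
Binary: 10000000.11111011.11010111.01100110


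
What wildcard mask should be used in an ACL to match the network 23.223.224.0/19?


Subnet mask: 255.255.224.0
Wildcard = 255.255.255.255 - subnet mask
255 - 255 = 0
255 - 255 = 0
255 - 224 = 31
255 - 0 = 255
Wildcard: 0.0.31.255


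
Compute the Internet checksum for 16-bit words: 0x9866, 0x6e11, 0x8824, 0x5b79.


Sum all words (with carry folding):
+ 0x9866 = 0x9866
+ 0x6e11 = 0x0678
+ 0x8824 = 0x8e9c
+ 0x5b79 = 0xea15
One's complement: ~0xea15
Checksum = 0x15ea


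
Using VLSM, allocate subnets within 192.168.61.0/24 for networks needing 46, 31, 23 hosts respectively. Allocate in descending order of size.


46 hosts -> /26 (62 usable): 192.168.61.0/26
31 hosts -> /26 (62 usable): 192.168.61.64/26
23 hosts -> /27 (30 usable): 192.168.61.128/27
Allocation: 192.168.61.0/26 (46 hosts, 62 usable); 192.168.61.64/26 (31 hosts, 62 usable); 192.168.61.128/27 (23 hosts, 30 usable)


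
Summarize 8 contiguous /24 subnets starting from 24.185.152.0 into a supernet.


Original prefix: /24
Number of subnets: 8 = 2^3
New prefix = 24 - 3 = 21
Supernet: 24.185.152.0/21


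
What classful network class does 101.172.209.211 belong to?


First octet: 101
Binary: 01100101
0xxxxxxx -> Class A (1-126)
Class A, default mask 255.0.0.0 (/8)


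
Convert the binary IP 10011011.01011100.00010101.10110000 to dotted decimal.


10011011 = 155
01011100 = 92
00010101 = 21
10110000 = 176
IP: 155.92.21.176


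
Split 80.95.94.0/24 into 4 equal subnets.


New prefix = 24 + 2 = 26
Each subnet has 64 addresses
  80.95.94.0/26
  80.95.94.64/26
  80.95.94.128/26
  80.95.94.192/26
Subnets: 80.95.94.0/26, 80.95.94.64/26, 80.95.94.128/26, 80.95.94.192/26


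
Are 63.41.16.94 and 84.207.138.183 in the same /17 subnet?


Mask: 255.255.128.0
63.41.16.94 AND mask = 63.41.0.0
84.207.138.183 AND mask = 84.207.128.0
No, different subnets (63.41.0.0 vs 84.207.128.0)


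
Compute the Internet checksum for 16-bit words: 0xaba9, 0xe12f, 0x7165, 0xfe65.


Sum all words (with carry folding):
+ 0xaba9 = 0xaba9
+ 0xe12f = 0x8cd9
+ 0x7165 = 0xfe3e
+ 0xfe65 = 0xfca4
One's complement: ~0xfca4
Checksum = 0x035b


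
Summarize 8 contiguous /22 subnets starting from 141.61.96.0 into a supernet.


Original prefix: /22
Number of subnets: 8 = 2^3
New prefix = 22 - 3 = 19
Supernet: 141.61.96.0/19


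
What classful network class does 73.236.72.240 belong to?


First octet: 73
Binary: 01001001
0xxxxxxx -> Class A (1-126)
Class A, default mask 255.0.0.0 (/8)


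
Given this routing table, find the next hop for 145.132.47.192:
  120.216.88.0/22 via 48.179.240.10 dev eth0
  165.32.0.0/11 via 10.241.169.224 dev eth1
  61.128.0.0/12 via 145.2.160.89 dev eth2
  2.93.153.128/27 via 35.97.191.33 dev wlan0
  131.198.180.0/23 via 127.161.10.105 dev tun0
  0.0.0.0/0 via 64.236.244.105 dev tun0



Longest prefix match for 145.132.47.192:
  /22 120.216.88.0: no
  /11 165.32.0.0: no
  /12 61.128.0.0: no
  /27 2.93.153.128: no
  /23 131.198.180.0: no
  /0 0.0.0.0: MATCH
Selected: next-hop 64.236.244.105 via tun0 (matched /0)


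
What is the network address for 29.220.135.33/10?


IP:   00011101.11011100.10000111.00100001
Mask: 11111111.11000000.00000000.00000000
AND operation:
Net:  00011101.11000000.00000000.00000000
Network: 29.192.0.0/10


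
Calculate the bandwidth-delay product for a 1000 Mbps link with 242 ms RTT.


BDP = bandwidth * RTT
= 1000 Mbps * 242 ms
= 1000 * 1e6 * 242 / 1000 bits
= 242000000 bits
= 30250000 bytes
= 29541.0156 KB
BDP = 242000000 bits (30250000 bytes)


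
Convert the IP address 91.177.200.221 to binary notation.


91 = 01011011
177 = 10110001
200 = 11001000
221 = 11011101
Binary: 01011011.10110001.11001000.11011101


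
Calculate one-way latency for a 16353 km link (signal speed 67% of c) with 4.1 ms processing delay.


Speed = 0.67 * 3e5 km/s = 201000 km/s
Propagation delay = 16353 / 201000 = 0.0814 s = 81.3582 ms
Processing delay = 4.1 ms
Total one-way latency = 85.4582 ms


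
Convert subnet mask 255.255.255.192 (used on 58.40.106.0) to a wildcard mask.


Subnet mask: 255.255.255.192
Wildcard = 255.255.255.255 - subnet mask
255 - 255 = 0
255 - 255 = 0
255 - 255 = 0
255 - 192 = 63
Wildcard: 0.0.0.63


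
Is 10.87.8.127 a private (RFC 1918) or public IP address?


RFC 1918 private ranges:
  10.0.0.0/8 (10.0.0.0 - 10.255.255.255)
  172.16.0.0/12 (172.16.0.0 - 172.31.255.255)
  192.168.0.0/16 (192.168.0.0 - 192.168.255.255)
Private (in 10.0.0.0/8)


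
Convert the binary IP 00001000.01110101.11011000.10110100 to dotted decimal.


00001000 = 8
01110101 = 117
11011000 = 216
10110100 = 180
IP: 8.117.216.180


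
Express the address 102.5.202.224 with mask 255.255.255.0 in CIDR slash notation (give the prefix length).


Binary: 11111111.11111111.11111111.00000000
Count leading 1s
Prefix: /24


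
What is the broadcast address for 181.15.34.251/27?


Network: 181.15.34.224/27
Host bits = 5
Set all host bits to 1:
Broadcast: 181.15.34.255


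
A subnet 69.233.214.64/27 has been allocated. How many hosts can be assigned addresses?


Host bits = 32 - 27 = 5
Total addresses = 2^5 = 32
Usable = total - 2 (network and broadcast)
Usable hosts: 30


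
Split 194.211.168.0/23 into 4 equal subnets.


New prefix = 23 + 2 = 25
Each subnet has 128 addresses
  194.211.168.0/25
  194.211.168.128/25
  194.211.169.0/25
  194.211.169.128/25
Subnets: 194.211.168.0/25, 194.211.168.128/25, 194.211.169.0/25, 194.211.169.128/25


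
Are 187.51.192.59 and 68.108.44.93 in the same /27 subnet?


Mask: 255.255.255.224
187.51.192.59 AND mask = 187.51.192.32
68.108.44.93 AND mask = 68.108.44.64
No, different subnets (187.51.192.32 vs 68.108.44.64)


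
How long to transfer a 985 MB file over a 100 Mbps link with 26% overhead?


Effective throughput = 100 * (1 - 26/100) = 74 Mbps
File size in Mb = 985 * 8 = 7880 Mb
Time = 7880 / 74
Time = 106.4865 seconds


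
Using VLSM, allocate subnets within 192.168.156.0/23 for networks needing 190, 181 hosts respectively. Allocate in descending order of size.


190 hosts -> /24 (254 usable): 192.168.156.0/24
181 hosts -> /24 (254 usable): 192.168.157.0/24
Allocation: 192.168.156.0/24 (190 hosts, 254 usable); 192.168.157.0/24 (181 hosts, 254 usable)


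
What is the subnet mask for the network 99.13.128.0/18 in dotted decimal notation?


/18 means 18 network bits, 14 host bits
Binary: 11111111111111111100000000000000
Mask: 255.255.192.0


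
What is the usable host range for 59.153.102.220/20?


Network: 59.153.96.0
Broadcast: 59.153.111.255
First usable = network + 1
Last usable = broadcast - 1
Range: 59.153.96.1 to 59.153.111.254


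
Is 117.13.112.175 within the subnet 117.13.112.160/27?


Subnet network: 117.13.112.160
Test IP AND mask: 117.13.112.160
Yes, 117.13.112.175 is in 117.13.112.160/27


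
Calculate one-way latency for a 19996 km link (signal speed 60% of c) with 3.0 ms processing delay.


Speed = 0.6 * 3e5 km/s = 180000 km/s
Propagation delay = 19996 / 180000 = 0.1111 s = 111.0889 ms
Processing delay = 3.0 ms
Total one-way latency = 114.0889 ms


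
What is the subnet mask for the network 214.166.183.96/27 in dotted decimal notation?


/27 means 27 network bits, 5 host bits
Binary: 11111111111111111111111111100000
Mask: 255.255.255.224


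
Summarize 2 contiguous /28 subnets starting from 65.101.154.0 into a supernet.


Original prefix: /28
Number of subnets: 2 = 2^1
New prefix = 28 - 1 = 27
Supernet: 65.101.154.0/27


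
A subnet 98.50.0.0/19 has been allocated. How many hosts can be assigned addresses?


Host bits = 32 - 19 = 13
Total addresses = 2^13 = 8192
Usable = total - 2 (network and broadcast)
Usable hosts: 8190


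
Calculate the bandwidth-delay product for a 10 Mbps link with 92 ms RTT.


BDP = bandwidth * RTT
= 10 Mbps * 92 ms
= 10 * 1e6 * 92 / 1000 bits
= 920000 bits
= 115000 bytes
= 112.3047 KB
BDP = 920000 bits (115000 bytes)


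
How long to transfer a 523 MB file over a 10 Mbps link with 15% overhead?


Effective throughput = 10 * (1 - 15/100) = 8.5 Mbps
File size in Mb = 523 * 8 = 4184 Mb
Time = 4184 / 8.5
Time = 492.2353 seconds


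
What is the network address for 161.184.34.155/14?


IP:   10100001.10111000.00100010.10011011
Mask: 11111111.11111100.00000000.00000000
AND operation:
Net:  10100001.10111000.00000000.00000000
Network: 161.184.0.0/14


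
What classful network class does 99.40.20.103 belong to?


First octet: 99
Binary: 01100011
0xxxxxxx -> Class A (1-126)
Class A, default mask 255.0.0.0 (/8)


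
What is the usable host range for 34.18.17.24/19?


Network: 34.18.0.0
Broadcast: 34.18.31.255
First usable = network + 1
Last usable = broadcast - 1
Range: 34.18.0.1 to 34.18.31.254


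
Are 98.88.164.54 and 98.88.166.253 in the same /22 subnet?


Mask: 255.255.252.0
98.88.164.54 AND mask = 98.88.164.0
98.88.166.253 AND mask = 98.88.164.0
Yes, same subnet (98.88.164.0)


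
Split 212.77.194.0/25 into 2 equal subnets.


New prefix = 25 + 1 = 26
Each subnet has 64 addresses
  212.77.194.0/26
  212.77.194.64/26
Subnets: 212.77.194.0/26, 212.77.194.64/26


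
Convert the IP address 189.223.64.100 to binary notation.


189 = 10111101
223 = 11011111
64 = 01000000
100 = 01100100
Binary: 10111101.11011111.01000000.01100100


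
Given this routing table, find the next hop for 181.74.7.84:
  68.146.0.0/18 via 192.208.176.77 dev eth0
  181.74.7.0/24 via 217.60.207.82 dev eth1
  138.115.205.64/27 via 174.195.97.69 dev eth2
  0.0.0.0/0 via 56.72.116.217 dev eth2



Longest prefix match for 181.74.7.84:
  /18 68.146.0.0: no
  /24 181.74.7.0: MATCH
  /27 138.115.205.64: no
  /0 0.0.0.0: MATCH
Selected: next-hop 217.60.207.82 via eth1 (matched /24)


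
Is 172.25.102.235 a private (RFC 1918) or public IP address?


RFC 1918 private ranges:
  10.0.0.0/8 (10.0.0.0 - 10.255.255.255)
  172.16.0.0/12 (172.16.0.0 - 172.31.255.255)
  192.168.0.0/16 (192.168.0.0 - 192.168.255.255)
Private (in 172.16.0.0/12)


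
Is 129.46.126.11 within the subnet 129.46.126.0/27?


Subnet network: 129.46.126.0
Test IP AND mask: 129.46.126.0
Yes, 129.46.126.11 is in 129.46.126.0/27


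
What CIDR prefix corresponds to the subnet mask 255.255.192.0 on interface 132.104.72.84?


Binary: 11111111.11111111.11000000.00000000
Count leading 1s
Prefix: /18


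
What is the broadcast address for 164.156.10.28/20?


Network: 164.156.0.0/20
Host bits = 12
Set all host bits to 1:
Broadcast: 164.156.15.255


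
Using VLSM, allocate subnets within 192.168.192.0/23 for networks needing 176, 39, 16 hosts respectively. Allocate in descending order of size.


176 hosts -> /24 (254 usable): 192.168.192.0/24
39 hosts -> /26 (62 usable): 192.168.193.0/26
16 hosts -> /27 (30 usable): 192.168.193.64/27
Allocation: 192.168.192.0/24 (176 hosts, 254 usable); 192.168.193.0/26 (39 hosts, 62 usable); 192.168.193.64/27 (16 hosts, 30 usable)


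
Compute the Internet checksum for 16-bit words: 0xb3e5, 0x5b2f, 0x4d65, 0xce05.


Sum all words (with carry folding):
+ 0xb3e5 = 0xb3e5
+ 0x5b2f = 0x0f15
+ 0x4d65 = 0x5c7a
+ 0xce05 = 0x2a80
One's complement: ~0x2a80
Checksum = 0xd57f


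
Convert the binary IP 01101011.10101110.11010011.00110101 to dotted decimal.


01101011 = 107
10101110 = 174
11010011 = 211
00110101 = 53
IP: 107.174.211.53


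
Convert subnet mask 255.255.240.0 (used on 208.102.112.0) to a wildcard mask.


Subnet mask: 255.255.240.0
Wildcard = 255.255.255.255 - subnet mask
255 - 255 = 0
255 - 255 = 0
255 - 240 = 15
255 - 0 = 255
Wildcard: 0.0.15.255


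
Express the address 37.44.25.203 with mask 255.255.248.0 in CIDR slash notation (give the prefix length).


Binary: 11111111.11111111.11111000.00000000
Count leading 1s
Prefix: /21


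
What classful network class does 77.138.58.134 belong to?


First octet: 77
Binary: 01001101
0xxxxxxx -> Class A (1-126)
Class A, default mask 255.0.0.0 (/8)


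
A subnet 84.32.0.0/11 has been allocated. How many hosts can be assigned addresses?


Host bits = 32 - 11 = 21
Total addresses = 2^21 = 2097152
Usable = total - 2 (network and broadcast)
Usable hosts: 2097150


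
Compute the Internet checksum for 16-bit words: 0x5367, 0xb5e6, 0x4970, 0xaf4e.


Sum all words (with carry folding):
+ 0x5367 = 0x5367
+ 0xb5e6 = 0x094e
+ 0x4970 = 0x52be
+ 0xaf4e = 0x020d
One's complement: ~0x020d
Checksum = 0xfdf2


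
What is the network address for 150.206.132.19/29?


IP:   10010110.11001110.10000100.00010011
Mask: 11111111.11111111.11111111.11111000
AND operation:
Net:  10010110.11001110.10000100.00010000
Network: 150.206.132.16/29


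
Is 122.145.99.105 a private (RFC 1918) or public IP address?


RFC 1918 private ranges:
  10.0.0.0/8 (10.0.0.0 - 10.255.255.255)
  172.16.0.0/12 (172.16.0.0 - 172.31.255.255)
  192.168.0.0/16 (192.168.0.0 - 192.168.255.255)
Public (not in any RFC 1918 range)


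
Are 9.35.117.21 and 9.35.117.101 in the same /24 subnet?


Mask: 255.255.255.0
9.35.117.21 AND mask = 9.35.117.0
9.35.117.101 AND mask = 9.35.117.0
Yes, same subnet (9.35.117.0)


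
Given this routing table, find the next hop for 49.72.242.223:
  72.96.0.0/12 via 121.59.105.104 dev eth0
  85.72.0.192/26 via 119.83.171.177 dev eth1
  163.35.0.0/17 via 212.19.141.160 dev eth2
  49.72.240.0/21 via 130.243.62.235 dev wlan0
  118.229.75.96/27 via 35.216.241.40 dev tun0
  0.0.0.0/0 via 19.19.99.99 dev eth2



Longest prefix match for 49.72.242.223:
  /12 72.96.0.0: no
  /26 85.72.0.192: no
  /17 163.35.0.0: no
  /21 49.72.240.0: MATCH
  /27 118.229.75.96: no
  /0 0.0.0.0: MATCH
Selected: next-hop 130.243.62.235 via wlan0 (matched /21)


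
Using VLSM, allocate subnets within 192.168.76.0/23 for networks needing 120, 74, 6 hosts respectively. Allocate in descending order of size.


120 hosts -> /25 (126 usable): 192.168.76.0/25
74 hosts -> /25 (126 usable): 192.168.76.128/25
6 hosts -> /29 (6 usable): 192.168.77.0/29
Allocation: 192.168.76.0/25 (120 hosts, 126 usable); 192.168.76.128/25 (74 hosts, 126 usable); 192.168.77.0/29 (6 hosts, 6 usable)


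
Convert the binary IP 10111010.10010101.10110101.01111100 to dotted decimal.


10111010 = 186
10010101 = 149
10110101 = 181
01111100 = 124
IP: 186.149.181.124


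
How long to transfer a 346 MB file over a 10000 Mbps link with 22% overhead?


Effective throughput = 10000 * (1 - 22/100) = 7800 Mbps
File size in Mb = 346 * 8 = 2768 Mb
Time = 2768 / 7800
Time = 0.3549 seconds


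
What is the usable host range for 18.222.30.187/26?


Network: 18.222.30.128
Broadcast: 18.222.30.191
First usable = network + 1
Last usable = broadcast - 1
Range: 18.222.30.129 to 18.222.30.190


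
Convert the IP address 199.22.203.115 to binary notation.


199 = 11000111
22 = 00010110
203 = 11001011
115 = 01110011
Binary: 11000111.00010110.11001011.01110011


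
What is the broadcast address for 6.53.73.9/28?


Network: 6.53.73.0/28
Host bits = 4
Set all host bits to 1:
Broadcast: 6.53.73.15


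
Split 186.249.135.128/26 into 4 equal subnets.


New prefix = 26 + 2 = 28
Each subnet has 16 addresses
  186.249.135.128/28
  186.249.135.144/28
  186.249.135.160/28
  186.249.135.176/28
Subnets: 186.249.135.128/28, 186.249.135.144/28, 186.249.135.160/28, 186.249.135.176/28


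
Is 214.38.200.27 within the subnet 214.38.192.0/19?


Subnet network: 214.38.192.0
Test IP AND mask: 214.38.192.0
Yes, 214.38.200.27 is in 214.38.192.0/19


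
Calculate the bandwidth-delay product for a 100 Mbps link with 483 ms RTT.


BDP = bandwidth * RTT
= 100 Mbps * 483 ms
= 100 * 1e6 * 483 / 1000 bits
= 48300000 bits
= 6037500 bytes
= 5895.9961 KB
BDP = 48300000 bits (6037500 bytes)


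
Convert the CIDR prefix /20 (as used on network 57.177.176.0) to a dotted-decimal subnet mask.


/20 means 20 network bits, 12 host bits
Binary: 11111111111111111111000000000000
Mask: 255.255.240.0


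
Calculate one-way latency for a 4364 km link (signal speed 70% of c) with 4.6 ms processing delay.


Speed = 0.7 * 3e5 km/s = 210000 km/s
Propagation delay = 4364 / 210000 = 0.0208 s = 20.781 ms
Processing delay = 4.6 ms
Total one-way latency = 25.381 ms


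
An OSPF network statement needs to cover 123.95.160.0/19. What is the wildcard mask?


Subnet mask: 255.255.224.0
Wildcard = 255.255.255.255 - subnet mask
255 - 255 = 0
255 - 255 = 0
255 - 224 = 31
255 - 0 = 255
Wildcard: 0.0.31.255


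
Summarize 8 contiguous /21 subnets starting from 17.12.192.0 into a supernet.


Original prefix: /21
Number of subnets: 8 = 2^3
New prefix = 21 - 3 = 18
Supernet: 17.12.192.0/18


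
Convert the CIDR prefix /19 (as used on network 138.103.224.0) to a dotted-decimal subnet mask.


/19 means 19 network bits, 13 host bits
Binary: 11111111111111111110000000000000
Mask: 255.255.224.0


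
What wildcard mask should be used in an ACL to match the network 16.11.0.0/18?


Subnet mask: 255.255.192.0
Wildcard = 255.255.255.255 - subnet mask
255 - 255 = 0
255 - 255 = 0
255 - 192 = 63
255 - 0 = 255
Wildcard: 0.0.63.255


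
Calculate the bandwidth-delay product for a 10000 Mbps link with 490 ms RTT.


BDP = bandwidth * RTT
= 10000 Mbps * 490 ms
= 10000 * 1e6 * 490 / 1000 bits
= 4900000000 bits
= 612500000 bytes
= 598144.5312 KB
BDP = 4900000000 bits (612500000 bytes)


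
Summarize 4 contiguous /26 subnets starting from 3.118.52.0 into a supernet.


Original prefix: /26
Number of subnets: 4 = 2^2
New prefix = 26 - 2 = 24
Supernet: 3.118.52.0/24


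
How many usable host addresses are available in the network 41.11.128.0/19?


Host bits = 32 - 19 = 13
Total addresses = 2^13 = 8192
Usable = total - 2 (network and broadcast)
Usable hosts: 8190


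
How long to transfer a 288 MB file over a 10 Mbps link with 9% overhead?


Effective throughput = 10 * (1 - 9/100) = 9.1 Mbps
File size in Mb = 288 * 8 = 2304 Mb
Time = 2304 / 9.1
Time = 253.1868 seconds


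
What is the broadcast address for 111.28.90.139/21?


Network: 111.28.88.0/21
Host bits = 11
Set all host bits to 1:
Broadcast: 111.28.95.255


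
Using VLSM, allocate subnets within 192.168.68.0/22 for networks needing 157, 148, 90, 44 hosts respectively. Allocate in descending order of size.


157 hosts -> /24 (254 usable): 192.168.68.0/24
148 hosts -> /24 (254 usable): 192.168.69.0/24
90 hosts -> /25 (126 usable): 192.168.70.0/25
44 hosts -> /26 (62 usable): 192.168.70.128/26
Allocation: 192.168.68.0/24 (157 hosts, 254 usable); 192.168.69.0/24 (148 hosts, 254 usable); 192.168.70.0/25 (90 hosts, 126 usable); 192.168.70.128/26 (44 hosts, 62 usable)


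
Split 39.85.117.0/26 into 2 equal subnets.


New prefix = 26 + 1 = 27
Each subnet has 32 addresses
  39.85.117.0/27
  39.85.117.32/27
Subnets: 39.85.117.0/27, 39.85.117.32/27


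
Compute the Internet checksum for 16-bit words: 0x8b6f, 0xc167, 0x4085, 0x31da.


Sum all words (with carry folding):
+ 0x8b6f = 0x8b6f
+ 0xc167 = 0x4cd7
+ 0x4085 = 0x8d5c
+ 0x31da = 0xbf36
One's complement: ~0xbf36
Checksum = 0x40c9


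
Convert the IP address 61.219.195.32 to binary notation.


61 = 00111101
219 = 11011011
195 = 11000011
32 = 00100000
Binary: 00111101.11011011.11000011.00100000


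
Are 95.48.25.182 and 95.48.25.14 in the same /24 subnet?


Mask: 255.255.255.0
95.48.25.182 AND mask = 95.48.25.0
95.48.25.14 AND mask = 95.48.25.0
Yes, same subnet (95.48.25.0)


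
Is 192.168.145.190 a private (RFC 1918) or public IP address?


RFC 1918 private ranges:
  10.0.0.0/8 (10.0.0.0 - 10.255.255.255)
  172.16.0.0/12 (172.16.0.0 - 172.31.255.255)
  192.168.0.0/16 (192.168.0.0 - 192.168.255.255)
Private (in 192.168.0.0/16)


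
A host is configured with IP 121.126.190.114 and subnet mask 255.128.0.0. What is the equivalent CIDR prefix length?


Binary: 11111111.10000000.00000000.00000000
Count leading 1s
Prefix: /9


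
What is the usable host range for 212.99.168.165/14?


Network: 212.96.0.0
Broadcast: 212.99.255.255
First usable = network + 1
Last usable = broadcast - 1
Range: 212.96.0.1 to 212.99.255.254


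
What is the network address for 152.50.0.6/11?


IP:   10011000.00110010.00000000.00000110
Mask: 11111111.11100000.00000000.00000000
AND operation:
Net:  10011000.00100000.00000000.00000000
Network: 152.32.0.0/11


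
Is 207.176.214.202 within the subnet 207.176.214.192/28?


Subnet network: 207.176.214.192
Test IP AND mask: 207.176.214.192
Yes, 207.176.214.202 is in 207.176.214.192/28


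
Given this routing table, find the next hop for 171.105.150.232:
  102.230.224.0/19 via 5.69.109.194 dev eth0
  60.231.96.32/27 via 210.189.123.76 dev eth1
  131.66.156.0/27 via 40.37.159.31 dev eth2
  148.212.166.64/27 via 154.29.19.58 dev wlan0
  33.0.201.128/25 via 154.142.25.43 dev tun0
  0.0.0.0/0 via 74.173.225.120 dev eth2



Longest prefix match for 171.105.150.232:
  /19 102.230.224.0: no
  /27 60.231.96.32: no
  /27 131.66.156.0: no
  /27 148.212.166.64: no
  /25 33.0.201.128: no
  /0 0.0.0.0: MATCH
Selected: next-hop 74.173.225.120 via eth2 (matched /0)


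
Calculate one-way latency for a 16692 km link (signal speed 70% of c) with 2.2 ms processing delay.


Speed = 0.7 * 3e5 km/s = 210000 km/s
Propagation delay = 16692 / 210000 = 0.0795 s = 79.4857 ms
Processing delay = 2.2 ms
Total one-way latency = 81.6857 ms


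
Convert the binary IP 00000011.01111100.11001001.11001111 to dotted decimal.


00000011 = 3
01111100 = 124
11001001 = 201
11001111 = 207
IP: 3.124.201.207


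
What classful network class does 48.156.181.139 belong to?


First octet: 48
Binary: 00110000
0xxxxxxx -> Class A (1-126)
Class A, default mask 255.0.0.0 (/8)


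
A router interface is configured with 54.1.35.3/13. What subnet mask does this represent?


/13 means 13 network bits, 19 host bits
Binary: 11111111111110000000000000000000
Mask: 255.248.0.0


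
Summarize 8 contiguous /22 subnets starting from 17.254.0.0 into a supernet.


Original prefix: /22
Number of subnets: 8 = 2^3
New prefix = 22 - 3 = 19
Supernet: 17.254.0.0/19


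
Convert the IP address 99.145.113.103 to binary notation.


99 = 01100011
145 = 10010001
113 = 01110001
103 = 01100111
Binary: 01100011.10010001.01110001.01100111


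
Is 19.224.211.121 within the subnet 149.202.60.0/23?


Subnet network: 149.202.60.0
Test IP AND mask: 19.224.210.0
No, 19.224.211.121 is not in 149.202.60.0/23


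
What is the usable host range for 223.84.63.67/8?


Network: 223.0.0.0
Broadcast: 223.255.255.255
First usable = network + 1
Last usable = broadcast - 1
Range: 223.0.0.1 to 223.255.255.254


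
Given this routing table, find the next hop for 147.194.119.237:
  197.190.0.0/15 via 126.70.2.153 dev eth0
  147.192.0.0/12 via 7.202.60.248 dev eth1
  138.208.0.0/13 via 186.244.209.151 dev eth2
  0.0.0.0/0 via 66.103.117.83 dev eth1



Longest prefix match for 147.194.119.237:
  /15 197.190.0.0: no
  /12 147.192.0.0: MATCH
  /13 138.208.0.0: no
  /0 0.0.0.0: MATCH
Selected: next-hop 7.202.60.248 via eth1 (matched /12)


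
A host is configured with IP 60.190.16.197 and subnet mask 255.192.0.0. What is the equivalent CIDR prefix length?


Binary: 11111111.11000000.00000000.00000000
Count leading 1s
Prefix: /10


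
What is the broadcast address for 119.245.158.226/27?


Network: 119.245.158.224/27
Host bits = 5
Set all host bits to 1:
Broadcast: 119.245.158.255


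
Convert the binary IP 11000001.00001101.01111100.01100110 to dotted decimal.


11000001 = 193
00001101 = 13
01111100 = 124
01100110 = 102
IP: 193.13.124.102


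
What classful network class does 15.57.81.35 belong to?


First octet: 15
Binary: 00001111
0xxxxxxx -> Class A (1-126)
Class A, default mask 255.0.0.0 (/8)


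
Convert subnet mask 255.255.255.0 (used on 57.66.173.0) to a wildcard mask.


Subnet mask: 255.255.255.0
Wildcard = 255.255.255.255 - subnet mask
255 - 255 = 0
255 - 255 = 0
255 - 255 = 0
255 - 0 = 255
Wildcard: 0.0.0.255


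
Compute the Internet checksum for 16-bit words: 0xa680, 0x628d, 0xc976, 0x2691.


Sum all words (with carry folding):
+ 0xa680 = 0xa680
+ 0x628d = 0x090e
+ 0xc976 = 0xd284
+ 0x2691 = 0xf915
One's complement: ~0xf915
Checksum = 0x06ea


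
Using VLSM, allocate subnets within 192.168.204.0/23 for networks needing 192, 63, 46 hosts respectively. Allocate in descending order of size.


192 hosts -> /24 (254 usable): 192.168.204.0/24
63 hosts -> /25 (126 usable): 192.168.205.0/25
46 hosts -> /26 (62 usable): 192.168.205.128/26
Allocation: 192.168.204.0/24 (192 hosts, 254 usable); 192.168.205.0/25 (63 hosts, 126 usable); 192.168.205.128/26 (46 hosts, 62 usable)


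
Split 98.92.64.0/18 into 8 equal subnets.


New prefix = 18 + 3 = 21
Each subnet has 2048 addresses
  98.92.64.0/21
  98.92.72.0/21
  98.92.80.0/21
  98.92.88.0/21
  98.92.96.0/21
  98.92.104.0/21
  98.92.112.0/21
  98.92.120.0/21
Subnets: 98.92.64.0/21, 98.92.72.0/21, 98.92.80.0/21, 98.92.88.0/21, 98.92.96.0/21, 98.92.104.0/21, 98.92.112.0/21, 98.92.120.0/21


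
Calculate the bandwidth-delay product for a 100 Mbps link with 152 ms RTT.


BDP = bandwidth * RTT
= 100 Mbps * 152 ms
= 100 * 1e6 * 152 / 1000 bits
= 15200000 bits
= 1900000 bytes
= 1855.4688 KB
BDP = 15200000 bits (1900000 bytes)


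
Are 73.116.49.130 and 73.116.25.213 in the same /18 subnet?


Mask: 255.255.192.0
73.116.49.130 AND mask = 73.116.0.0
73.116.25.213 AND mask = 73.116.0.0
Yes, same subnet (73.116.0.0)


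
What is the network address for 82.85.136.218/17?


IP:   01010010.01010101.10001000.11011010
Mask: 11111111.11111111.10000000.00000000
AND operation:
Net:  01010010.01010101.10000000.00000000
Network: 82.85.128.0/17


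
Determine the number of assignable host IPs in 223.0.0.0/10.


Host bits = 32 - 10 = 22
Total addresses = 2^22 = 4194304
Usable = total - 2 (network and broadcast)
Usable hosts: 4194302


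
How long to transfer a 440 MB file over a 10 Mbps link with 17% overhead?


Effective throughput = 10 * (1 - 17/100) = 8.3 Mbps
File size in Mb = 440 * 8 = 3520 Mb
Time = 3520 / 8.3
Time = 424.0964 seconds


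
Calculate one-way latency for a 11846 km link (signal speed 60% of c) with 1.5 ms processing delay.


Speed = 0.6 * 3e5 km/s = 180000 km/s
Propagation delay = 11846 / 180000 = 0.0658 s = 65.8111 ms
Processing delay = 1.5 ms
Total one-way latency = 67.3111 ms


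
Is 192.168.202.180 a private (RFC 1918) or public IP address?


RFC 1918 private ranges:
  10.0.0.0/8 (10.0.0.0 - 10.255.255.255)
  172.16.0.0/12 (172.16.0.0 - 172.31.255.255)
  192.168.0.0/16 (192.168.0.0 - 192.168.255.255)
Private (in 192.168.0.0/16)


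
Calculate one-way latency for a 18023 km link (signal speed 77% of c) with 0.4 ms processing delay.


Speed = 0.77 * 3e5 km/s = 231000 km/s
Propagation delay = 18023 / 231000 = 0.078 s = 78.0216 ms
Processing delay = 0.4 ms
Total one-way latency = 78.4216 ms


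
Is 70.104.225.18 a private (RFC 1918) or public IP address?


RFC 1918 private ranges:
  10.0.0.0/8 (10.0.0.0 - 10.255.255.255)
  172.16.0.0/12 (172.16.0.0 - 172.31.255.255)
  192.168.0.0/16 (192.168.0.0 - 192.168.255.255)
Public (not in any RFC 1918 range)
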